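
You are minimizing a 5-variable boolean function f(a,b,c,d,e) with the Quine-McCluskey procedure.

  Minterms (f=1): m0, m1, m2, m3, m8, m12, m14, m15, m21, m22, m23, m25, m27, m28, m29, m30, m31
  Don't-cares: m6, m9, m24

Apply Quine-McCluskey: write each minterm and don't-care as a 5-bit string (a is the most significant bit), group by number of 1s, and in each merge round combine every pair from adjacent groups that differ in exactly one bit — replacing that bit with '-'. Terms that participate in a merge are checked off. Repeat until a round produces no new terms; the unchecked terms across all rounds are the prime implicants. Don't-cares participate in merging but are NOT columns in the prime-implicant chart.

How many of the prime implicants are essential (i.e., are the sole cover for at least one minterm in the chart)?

size-2^0 implicants → 00000(✓)  00001(✓)  00010(✓)  00011(✓)  00110(✓)  01000(✓)  01001(✓)  01100(✓)  01110(✓)  01111(✓)  10101(✓)  10110(✓)  10111(✓)  11000(✓)  11001(✓)  11011(✓)  11100(✓)  11101(✓)  11110(✓)  11111(✓)
size-2^1 implicants → -0110(✓)  -1000(✓)  -1001(✓)  -1100(✓)  -1110(✓)  -1111(✓)  0-000(✓)  0-001(✓)  0-110(✓)  00-10  000-0(✓)  000-1(✓)  0000-(✓)  0001-(✓)  01-00(✓)  0100-(✓)  011-0(✓)  0111-(✓)  1-101(✓)  1-110(✓)  1-111(✓)  101-1(✓)  1011-(✓)  11-00(✓)  11-01(✓)  11-11(✓)  110-1(✓)  1100-(✓)  111-0(✓)  111-1(✓)  1110-(✓)  1111-(✓)
size-2^2 implicants → --110  -1-00  -100-  -11-0  -111-  0-00-  000--  1-1-1  1-11-  11--1  11-0-  111--
Unchecked terms (primes): --110, -1-00, -100-, -11-0, -111-, 0-00-, 00-10, 000--, 1-1-1, 1-11-, 11--1, 11-0-, 111--
Minterm coverage:
  m0 ⊆ 0-00-,000--
  m1 ⊆ 0-00-,000--
  m2 ⊆ 00-10,000--
  m3 ⊆ 000-- [E]
  m8 ⊆ -1-00,-100-,0-00-
  m12 ⊆ -1-00,-11-0
  m14 ⊆ --110,-11-0,-111-
  m15 ⊆ -111- [E]
  m21 ⊆ 1-1-1 [E]
  m22 ⊆ --110,1-11-
  m23 ⊆ 1-1-1,1-11-
  m25 ⊆ -100-,11--1,11-0-
  m27 ⊆ 11--1 [E]
  m28 ⊆ -1-00,-11-0,11-0-,111--
  m29 ⊆ 1-1-1,11--1,11-0-,111--
  m30 ⊆ --110,-11-0,-111-,1-11-,111--
  m31 ⊆ -111-,1-1-1,1-11-,11--1,111--
E = {-111-, 000--, 1-1-1, 11--1}

4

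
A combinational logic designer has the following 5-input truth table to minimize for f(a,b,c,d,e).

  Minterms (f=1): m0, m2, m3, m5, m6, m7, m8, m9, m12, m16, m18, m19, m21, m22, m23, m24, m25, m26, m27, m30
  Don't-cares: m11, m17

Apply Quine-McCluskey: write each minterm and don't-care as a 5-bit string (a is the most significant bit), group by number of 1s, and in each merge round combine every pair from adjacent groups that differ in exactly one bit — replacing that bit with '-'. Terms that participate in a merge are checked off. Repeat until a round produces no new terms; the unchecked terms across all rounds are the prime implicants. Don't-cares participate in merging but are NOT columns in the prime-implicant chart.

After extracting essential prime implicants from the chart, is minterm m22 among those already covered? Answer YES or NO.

YES

size-2^0 implicants → 00000(✓)  00010(✓)  00011(✓)  00101(✓)  00110(✓)  00111(✓)  01000(✓)  01001(✓)  01011(✓)  01100(✓)  10000(✓)  10001(✓)  10010(✓)  10011(✓)  10101(✓)  10110(✓)  10111(✓)  11000(✓)  11001(✓)  11010(✓)  11011(✓)  11110(✓)
size-2^1 implicants → -0000(✓)  -0010(✓)  -0011(✓)  -0101(✓)  -0110(✓)  -0111(✓)  -1000(✓)  -1001(✓)  -1011(✓)  0-000(✓)  0-011(✓)  00-10(✓)  00-11(✓)  000-0(✓)  0001-(✓)  001-1(✓)  0011-(✓)  01-00  010-1(✓)  0100-(✓)  1-000(✓)  1-001(✓)  1-010(✓)  1-011(✓)  1-110(✓)  10-01(✓)  10-10(✓)  10-11(✓)  100-0(✓)  100-1(✓)  1000-(✓)  1001-(✓)  101-1(✓)  1011-(✓)  11-10(✓)  110-0(✓)  110-1(✓)  1100-(✓)  1101-(✓)
size-2^2 implicants → --000  --011  -0-10(✓)  -0-11(✓)  -00-0  -001-(✓)  -01-1  -011-(✓)  -10-1  -100-  00-1-(✓)  1--10  1-0-0(✓)  1-0-1(✓)  1-00-(✓)  1-01-(✓)  10--1  10-1-(✓)  100--(✓)  110--(✓)
size-2^3 implicants → -0-1-  1-0--
Unchecked terms (primes): --000, --011, -0-1-, -00-0, -01-1, -10-1, -100-, 01-00, 1--10, 1-0--, 10--1
Minterm coverage:
  m0 ⊆ --000,-00-0
  m2 ⊆ -0-1-,-00-0
  m3 ⊆ --011,-0-1-
  m5 ⊆ -01-1 [E]
  m6 ⊆ -0-1- [E]
  m7 ⊆ -0-1-,-01-1
  m8 ⊆ --000,-100-,01-00
  m9 ⊆ -10-1,-100-
  m12 ⊆ 01-00 [E]
  m16 ⊆ --000,-00-0,1-0--
  m18 ⊆ -0-1-,-00-0,1--10,1-0--
  m19 ⊆ --011,-0-1-,1-0--,10--1
  m21 ⊆ -01-1,10--1
  m22 ⊆ -0-1-,1--10
  m23 ⊆ -0-1-,-01-1,10--1
  m24 ⊆ --000,-100-,1-0--
  m25 ⊆ -10-1,-100-,1-0--
  m26 ⊆ 1--10,1-0--
  m27 ⊆ --011,-10-1,1-0--
  m30 ⊆ 1--10 [E]
E = {-0-1-, -01-1, 01-00, 1--10}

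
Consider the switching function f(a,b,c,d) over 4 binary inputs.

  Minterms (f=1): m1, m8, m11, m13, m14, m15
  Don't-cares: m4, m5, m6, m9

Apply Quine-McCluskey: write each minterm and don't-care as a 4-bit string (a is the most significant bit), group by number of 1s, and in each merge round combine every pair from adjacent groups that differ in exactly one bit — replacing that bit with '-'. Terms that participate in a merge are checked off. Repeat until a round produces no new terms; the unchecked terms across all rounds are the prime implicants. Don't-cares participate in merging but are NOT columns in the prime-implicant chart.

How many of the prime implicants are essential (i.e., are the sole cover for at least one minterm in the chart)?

3

[col 0] 0001*, 0100*, 0101*, 0110*, 1000*, 1001*, 1011*, 1101*, 1110*, 1111*
[col 1] -001*, -101*, -110, 0-01*, 01-0, 010-, 1-01*, 1-11*, 10-1*, 100-, 11-1*, 111-
[col 2] --01, 1--1
Prime implicants: --01, -110, 01-0, 010-, 1--1, 100-, 111-
PI chart (minterm → PIs covering it):
  1 | --01  (sole → essential)
  8 | 100-  (sole → essential)
  11 | 1--1  (sole → essential)
  13 | --01,1--1
  14 | -110,111-
  15 | 1--1,111-
Essential prime implicants: --01, 1--1, 100-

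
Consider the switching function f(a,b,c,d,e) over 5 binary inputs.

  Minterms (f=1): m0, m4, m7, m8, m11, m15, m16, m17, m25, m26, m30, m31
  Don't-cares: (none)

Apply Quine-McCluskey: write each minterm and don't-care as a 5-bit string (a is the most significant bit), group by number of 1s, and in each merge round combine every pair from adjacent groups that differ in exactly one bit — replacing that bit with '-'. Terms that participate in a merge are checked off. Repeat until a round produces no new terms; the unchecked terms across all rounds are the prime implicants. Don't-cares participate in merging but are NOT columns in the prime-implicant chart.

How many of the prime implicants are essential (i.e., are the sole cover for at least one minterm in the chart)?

6

Round 0: 00000✓ 00100✓ 00111✓ 01000✓ 01011✓ 01111✓ 10000✓ 10001✓ 11001✓ 11010✓ 11110✓ 11111✓
Round 1: -0000 -1111 0-000 0-111 00-00 01-11 1-001 1000- 11-10 1111-
PIs = {-0000, -1111, 0-000, 0-111, 00-00, 01-11, 1-001, 1000-, 11-10, 1111-}
Coverage chart:
  m0: -0000,0-000,00-00
  m4: 00-00 ←essential
  m7: 0-111 ←essential
  m8: 0-000 ←essential
  m11: 01-11 ←essential
  m15: -1111,0-111,01-11
  m16: -0000,1000-
  m17: 1-001,1000-
  m25: 1-001 ←essential
  m26: 11-10 ←essential
  m30: 11-10,1111-
  m31: -1111,1111-
Essential: 0-000, 0-111, 00-00, 01-11, 1-001, 11-10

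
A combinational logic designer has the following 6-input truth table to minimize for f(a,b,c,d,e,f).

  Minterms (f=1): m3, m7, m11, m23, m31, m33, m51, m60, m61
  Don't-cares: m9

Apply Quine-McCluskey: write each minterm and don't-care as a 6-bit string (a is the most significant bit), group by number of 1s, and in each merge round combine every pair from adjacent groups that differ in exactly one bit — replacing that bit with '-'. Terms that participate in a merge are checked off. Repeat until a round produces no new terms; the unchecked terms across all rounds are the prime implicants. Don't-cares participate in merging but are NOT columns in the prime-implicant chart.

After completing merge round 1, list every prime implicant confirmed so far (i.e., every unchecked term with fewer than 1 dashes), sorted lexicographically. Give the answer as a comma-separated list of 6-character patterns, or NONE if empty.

[col 0] 000011*, 000111*, 001001*, 001011*, 010111*, 011111*, 100001, 110011, 111100*, 111101*
[col 1] 0-0111, 00-011, 000-11, 0010-1, 01-111, 11110-
Prime implicants: 0-0111, 00-011, 000-11, 0010-1, 01-111, 100001, 110011, 11110-

100001, 110011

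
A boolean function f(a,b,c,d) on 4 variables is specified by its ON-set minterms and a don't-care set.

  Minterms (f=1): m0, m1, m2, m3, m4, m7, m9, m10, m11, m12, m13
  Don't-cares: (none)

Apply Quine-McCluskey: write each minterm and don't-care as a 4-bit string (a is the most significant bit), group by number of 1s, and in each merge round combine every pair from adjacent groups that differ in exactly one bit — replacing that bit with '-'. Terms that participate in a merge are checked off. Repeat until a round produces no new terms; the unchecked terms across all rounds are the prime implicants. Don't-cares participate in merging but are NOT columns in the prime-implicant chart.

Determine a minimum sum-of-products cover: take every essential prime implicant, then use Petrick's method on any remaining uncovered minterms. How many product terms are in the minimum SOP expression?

[col 0] 0000*, 0001*, 0010*, 0011*, 0100*, 0111*, 1001*, 1010*, 1011*, 1100*, 1101*
[col 1] -001*, -010*, -011*, -100, 0-00, 0-11, 00-0*, 00-1*, 000-*, 001-*, 1-01, 10-1*, 101-*, 110-
[col 2] -0-1, -01-, 00--
Prime implicants: -0-1, -01-, -100, 0-00, 0-11, 00--, 1-01, 110-
PI chart (minterm → PIs covering it):
  0 | 0-00,00--
  1 | -0-1,00--
  2 | -01-,00--
  3 | -0-1,-01-,0-11,00--
  4 | -100,0-00
  7 | 0-11  (sole → essential)
  9 | -0-1,1-01
  10 | -01-  (sole → essential)
  11 | -0-1,-01-
  12 | -100,110-
  13 | 1-01,110-
Essential prime implicants: -01-, 0-11
Petrick residual → -0-1, 0-00, 110-
Minimum SOP uses 5 PIs: b'd + b'c + a'c'd' + a'cd + abc'

5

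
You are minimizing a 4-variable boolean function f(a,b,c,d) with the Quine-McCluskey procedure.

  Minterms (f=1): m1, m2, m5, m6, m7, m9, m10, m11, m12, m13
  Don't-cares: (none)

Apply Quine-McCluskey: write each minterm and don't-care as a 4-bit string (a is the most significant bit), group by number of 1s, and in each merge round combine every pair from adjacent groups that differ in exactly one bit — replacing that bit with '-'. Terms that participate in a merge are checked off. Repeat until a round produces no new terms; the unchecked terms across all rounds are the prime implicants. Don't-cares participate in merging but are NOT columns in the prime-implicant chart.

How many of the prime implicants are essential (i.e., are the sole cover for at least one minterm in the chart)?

2

[col 0] 0001*, 0010*, 0101*, 0110*, 0111*, 1001*, 1010*, 1011*, 1100*, 1101*
[col 1] -001*, -010, -101*, 0-01*, 0-10, 01-1, 011-, 1-01*, 10-1, 101-, 110-
[col 2] --01
Prime implicants: --01, -010, 0-10, 01-1, 011-, 10-1, 101-, 110-
PI chart (minterm → PIs covering it):
  1 | --01  (sole → essential)
  2 | -010,0-10
  5 | --01,01-1
  6 | 0-10,011-
  7 | 01-1,011-
  9 | --01,10-1
  10 | -010,101-
  11 | 10-1,101-
  12 | 110-  (sole → essential)
  13 | --01,110-
Essential prime implicants: --01, 110-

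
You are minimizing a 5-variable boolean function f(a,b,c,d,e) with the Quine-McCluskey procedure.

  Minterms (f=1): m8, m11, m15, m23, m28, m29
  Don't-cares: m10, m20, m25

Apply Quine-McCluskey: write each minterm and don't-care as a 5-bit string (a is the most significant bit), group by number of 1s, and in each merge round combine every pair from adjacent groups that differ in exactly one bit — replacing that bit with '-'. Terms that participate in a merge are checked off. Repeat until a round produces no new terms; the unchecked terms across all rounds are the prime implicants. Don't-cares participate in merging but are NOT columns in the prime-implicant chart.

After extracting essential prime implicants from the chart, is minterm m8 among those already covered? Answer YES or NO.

size-2^0 implicants → 01000(✓)  01010(✓)  01011(✓)  01111(✓)  10100(✓)  10111  11001(✓)  11100(✓)  11101(✓)
size-2^1 implicants → 01-11  010-0  0101-  1-100  11-01  1110-
Unchecked terms (primes): 01-11, 010-0, 0101-, 1-100, 10111, 11-01, 1110-
Minterm coverage:
  m8 ⊆ 010-0 [E]
  m11 ⊆ 01-11,0101-
  m15 ⊆ 01-11 [E]
  m23 ⊆ 10111 [E]
  m28 ⊆ 1-100,1110-
  m29 ⊆ 11-01,1110-
E = {01-11, 010-0, 10111}

YES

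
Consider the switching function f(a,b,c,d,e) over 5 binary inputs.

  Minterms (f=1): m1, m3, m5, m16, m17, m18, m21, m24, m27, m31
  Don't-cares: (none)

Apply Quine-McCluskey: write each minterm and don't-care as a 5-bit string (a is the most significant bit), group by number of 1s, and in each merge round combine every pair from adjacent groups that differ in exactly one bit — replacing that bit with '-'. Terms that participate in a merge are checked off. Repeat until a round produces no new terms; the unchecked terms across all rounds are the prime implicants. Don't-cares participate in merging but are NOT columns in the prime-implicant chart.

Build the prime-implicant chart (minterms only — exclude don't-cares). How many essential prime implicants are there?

[col 0] 00001*, 00011*, 00101*, 10000*, 10001*, 10010*, 10101*, 11000*, 11011*, 11111*
[col 1] -0001*, -0101*, 00-01*, 000-1, 1-000, 10-01*, 100-0, 1000-, 11-11
[col 2] -0-01
Prime implicants: -0-01, 000-1, 1-000, 100-0, 1000-, 11-11
PI chart (minterm → PIs covering it):
  1 | -0-01,000-1
  3 | 000-1  (sole → essential)
  5 | -0-01  (sole → essential)
  16 | 1-000,100-0,1000-
  17 | -0-01,1000-
  18 | 100-0  (sole → essential)
  21 | -0-01  (sole → essential)
  24 | 1-000  (sole → essential)
  27 | 11-11  (sole → essential)
  31 | 11-11  (sole → essential)
Essential prime implicants: -0-01, 000-1, 1-000, 100-0, 11-11

5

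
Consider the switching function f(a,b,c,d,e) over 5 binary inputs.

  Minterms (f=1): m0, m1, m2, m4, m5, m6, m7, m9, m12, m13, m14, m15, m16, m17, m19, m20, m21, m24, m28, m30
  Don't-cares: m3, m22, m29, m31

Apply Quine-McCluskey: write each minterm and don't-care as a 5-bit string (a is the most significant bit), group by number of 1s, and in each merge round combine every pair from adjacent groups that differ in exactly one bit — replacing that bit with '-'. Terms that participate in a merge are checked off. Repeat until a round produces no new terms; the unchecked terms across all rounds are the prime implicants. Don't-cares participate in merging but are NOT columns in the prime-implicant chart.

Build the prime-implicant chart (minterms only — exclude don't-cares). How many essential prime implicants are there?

size-2^0 implicants → 00000(✓)  00001(✓)  00010(✓)  00011(✓)  00100(✓)  00101(✓)  00110(✓)  00111(✓)  01001(✓)  01100(✓)  01101(✓)  01110(✓)  01111(✓)  10000(✓)  10001(✓)  10011(✓)  10100(✓)  10101(✓)  10110(✓)  11000(✓)  11100(✓)  11101(✓)  11110(✓)  11111(✓)
size-2^1 implicants → -0000(✓)  -0001(✓)  -0011(✓)  -0100(✓)  -0101(✓)  -0110(✓)  -1100(✓)  -1101(✓)  -1110(✓)  -1111(✓)  0-001(✓)  0-100(✓)  0-101(✓)  0-110(✓)  0-111(✓)  00-00(✓)  00-01(✓)  00-10(✓)  00-11(✓)  000-0(✓)  000-1(✓)  0000-(✓)  0001-(✓)  001-0(✓)  001-1(✓)  0010-(✓)  0011-(✓)  01-01(✓)  011-0(✓)  011-1(✓)  0110-(✓)  0111-(✓)  1-000(✓)  1-100(✓)  1-101(✓)  1-110(✓)  10-00(✓)  10-01(✓)  100-1(✓)  1000-(✓)  101-0(✓)  1010-(✓)  11-00(✓)  111-0(✓)  111-1(✓)  1110-(✓)  1111-(✓)
size-2^2 implicants → --100(✓)  --101(✓)  --110(✓)  -0-00(✓)  -0-01(✓)  -00-1  -000-(✓)  -01-0(✓)  -010-(✓)  -11-0(✓)  -11-1(✓)  -110-(✓)  -111-(✓)  0--01  0-1-0(✓)  0-1-1(✓)  0-10-(✓)  0-11-(✓)  00--0(✓)  00--1(✓)  00-0-(✓)  00-1-(✓)  000--(✓)  001--(✓)  011--(✓)  1--00  1-1-0(✓)  1-10-(✓)  10-0-(✓)  111--(✓)
size-2^3 implicants → --1-0  --10-  -0-0-  -11--  0-1--  00---
Unchecked terms (primes): --1-0, --10-, -0-0-, -00-1, -11--, 0--01, 0-1--, 00---, 1--00
Minterm coverage:
  m0 ⊆ -0-0-,00---
  m1 ⊆ -0-0-,-00-1,0--01,00---
  m2 ⊆ 00--- [E]
  m4 ⊆ --1-0,--10-,-0-0-,0-1--,00---
  m5 ⊆ --10-,-0-0-,0--01,0-1--,00---
  m6 ⊆ --1-0,0-1--,00---
  m7 ⊆ 0-1--,00---
  m9 ⊆ 0--01 [E]
  m12 ⊆ --1-0,--10-,-11--,0-1--
  m13 ⊆ --10-,-11--,0--01,0-1--
  m14 ⊆ --1-0,-11--,0-1--
  m15 ⊆ -11--,0-1--
  m16 ⊆ -0-0-,1--00
  m17 ⊆ -0-0-,-00-1
  m19 ⊆ -00-1 [E]
  m20 ⊆ --1-0,--10-,-0-0-,1--00
  m21 ⊆ --10-,-0-0-
  m24 ⊆ 1--00 [E]
  m28 ⊆ --1-0,--10-,-11--,1--00
  m30 ⊆ --1-0,-11--
E = {-00-1, 0--01, 00---, 1--00}

4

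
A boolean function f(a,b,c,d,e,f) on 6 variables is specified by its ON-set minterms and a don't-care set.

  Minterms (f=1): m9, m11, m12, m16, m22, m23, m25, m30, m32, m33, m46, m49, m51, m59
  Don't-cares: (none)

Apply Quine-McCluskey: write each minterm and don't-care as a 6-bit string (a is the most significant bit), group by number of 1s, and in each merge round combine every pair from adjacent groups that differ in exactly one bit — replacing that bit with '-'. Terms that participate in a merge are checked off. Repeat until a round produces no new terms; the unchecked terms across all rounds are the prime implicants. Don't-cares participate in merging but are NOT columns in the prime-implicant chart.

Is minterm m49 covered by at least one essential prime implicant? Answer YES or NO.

size-2^0 implicants → 001001(✓)  001011(✓)  001100  010000  010110(✓)  010111(✓)  011001(✓)  011110(✓)  100000(✓)  100001(✓)  101110  110001(✓)  110011(✓)  111011(✓)
size-2^1 implicants → 0-1001  0010-1  01-110  01011-  1-0001  10000-  11-011  1100-1
Unchecked terms (primes): 0-1001, 0010-1, 001100, 01-110, 010000, 01011-, 1-0001, 10000-, 101110, 11-011, 1100-1
Minterm coverage:
  m9 ⊆ 0-1001,0010-1
  m11 ⊆ 0010-1 [E]
  m12 ⊆ 001100 [E]
  m16 ⊆ 010000 [E]
  m22 ⊆ 01-110,01011-
  m23 ⊆ 01011- [E]
  m25 ⊆ 0-1001 [E]
  m30 ⊆ 01-110 [E]
  m32 ⊆ 10000- [E]
  m33 ⊆ 1-0001,10000-
  m46 ⊆ 101110 [E]
  m49 ⊆ 1-0001,1100-1
  m51 ⊆ 11-011,1100-1
  m59 ⊆ 11-011 [E]
E = {0-1001, 0010-1, 001100, 01-110, 010000, 01011-, 10000-, 101110, 11-011}

NO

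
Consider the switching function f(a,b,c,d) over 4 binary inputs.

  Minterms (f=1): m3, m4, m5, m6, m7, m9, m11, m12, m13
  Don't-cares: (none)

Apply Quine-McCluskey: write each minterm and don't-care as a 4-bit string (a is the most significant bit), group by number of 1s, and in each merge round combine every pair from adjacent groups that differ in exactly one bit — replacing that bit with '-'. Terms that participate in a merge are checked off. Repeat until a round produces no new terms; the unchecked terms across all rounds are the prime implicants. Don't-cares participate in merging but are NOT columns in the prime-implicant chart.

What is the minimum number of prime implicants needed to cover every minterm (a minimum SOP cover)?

size-2^0 implicants → 0011(✓)  0100(✓)  0101(✓)  0110(✓)  0111(✓)  1001(✓)  1011(✓)  1100(✓)  1101(✓)
size-2^1 implicants → -011  -100(✓)  -101(✓)  0-11  01-0(✓)  01-1(✓)  010-(✓)  011-(✓)  1-01  10-1  110-(✓)
size-2^2 implicants → -10-  01--
Unchecked terms (primes): -011, -10-, 0-11, 01--, 1-01, 10-1
Minterm coverage:
  m3 ⊆ -011,0-11
  m4 ⊆ -10-,01--
  m5 ⊆ -10-,01--
  m6 ⊆ 01-- [E]
  m7 ⊆ 0-11,01--
  m9 ⊆ 1-01,10-1
  m11 ⊆ -011,10-1
  m12 ⊆ -10- [E]
  m13 ⊆ -10-,1-01
E = {-10-, 01--}
Petrick residual → -011, 1-01
Cover = b'cd + bc' + a'b + ac'd  |cover|=4

4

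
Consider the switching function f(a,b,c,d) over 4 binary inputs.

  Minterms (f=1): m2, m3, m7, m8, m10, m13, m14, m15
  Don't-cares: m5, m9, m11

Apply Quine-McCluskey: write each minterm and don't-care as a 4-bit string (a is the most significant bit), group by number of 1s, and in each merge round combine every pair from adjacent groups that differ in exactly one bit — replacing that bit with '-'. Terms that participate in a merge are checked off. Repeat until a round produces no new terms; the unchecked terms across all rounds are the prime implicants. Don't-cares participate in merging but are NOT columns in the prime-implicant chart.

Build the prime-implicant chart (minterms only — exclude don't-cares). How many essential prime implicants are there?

[col 0] 0010*, 0011*, 0101*, 0111*, 1000*, 1001*, 1010*, 1011*, 1101*, 1110*, 1111*
[col 1] -010*, -011*, -101*, -111*, 0-11*, 001-*, 01-1*, 1-01*, 1-10*, 1-11*, 10-0*, 10-1*, 100-*, 101-*, 11-1*, 111-*
[col 2] --11, -01-, -1-1, 1--1, 1-1-, 10--
Prime implicants: --11, -01-, -1-1, 1--1, 1-1-, 10--
PI chart (minterm → PIs covering it):
  2 | -01-  (sole → essential)
  3 | --11,-01-
  7 | --11,-1-1
  8 | 10--  (sole → essential)
  10 | -01-,1-1-,10--
  13 | -1-1,1--1
  14 | 1-1-  (sole → essential)
  15 | --11,-1-1,1--1,1-1-
Essential prime implicants: -01-, 1-1-, 10--

3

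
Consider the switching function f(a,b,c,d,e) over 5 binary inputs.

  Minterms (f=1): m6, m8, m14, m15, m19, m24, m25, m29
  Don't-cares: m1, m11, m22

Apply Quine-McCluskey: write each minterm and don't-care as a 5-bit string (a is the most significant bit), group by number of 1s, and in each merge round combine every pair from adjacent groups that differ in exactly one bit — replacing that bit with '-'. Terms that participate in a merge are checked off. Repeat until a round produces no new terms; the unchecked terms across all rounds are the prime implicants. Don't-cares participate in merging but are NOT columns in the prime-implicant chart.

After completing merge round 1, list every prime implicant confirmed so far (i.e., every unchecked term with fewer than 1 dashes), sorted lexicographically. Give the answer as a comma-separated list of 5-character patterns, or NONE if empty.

Round 0: 00001 00110✓ 01000✓ 01011✓ 01110✓ 01111✓ 10011 10110✓ 11000✓ 11001✓ 11101✓
Round 1: -0110 -1000 0-110 01-11 0111- 11-01 1100-
PIs = {-0110, -1000, 0-110, 00001, 01-11, 0111-, 10011, 11-01, 1100-}

00001, 10011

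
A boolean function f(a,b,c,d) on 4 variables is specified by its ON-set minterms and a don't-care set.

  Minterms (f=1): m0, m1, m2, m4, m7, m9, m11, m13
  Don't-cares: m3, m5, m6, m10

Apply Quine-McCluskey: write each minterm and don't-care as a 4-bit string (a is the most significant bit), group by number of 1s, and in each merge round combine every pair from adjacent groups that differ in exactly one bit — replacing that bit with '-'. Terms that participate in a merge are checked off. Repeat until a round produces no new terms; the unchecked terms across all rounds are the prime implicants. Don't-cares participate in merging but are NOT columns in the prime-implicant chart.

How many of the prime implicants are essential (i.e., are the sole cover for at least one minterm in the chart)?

Round 0: 0000✓ 0001✓ 0010✓ 0011✓ 0100✓ 0101✓ 0110✓ 0111✓ 1001✓ 1010✓ 1011✓ 1101✓
Round 1: -001✓ -010✓ -011✓ -101✓ 0-00✓ 0-01✓ 0-10✓ 0-11✓ 00-0✓ 00-1✓ 000-✓ 001-✓ 01-0✓ 01-1✓ 010-✓ 011-✓ 1-01✓ 10-1✓ 101-✓
Round 2: --01 -0-1 -01- 0--0✓ 0--1✓ 0-0-✓ 0-1-✓ 00--✓ 01--✓
Round 3: 0---
PIs = {--01, -0-1, -01-, 0---}
Coverage chart:
  m0: 0--- ←essential
  m1: --01,-0-1,0---
  m2: -01-,0---
  m4: 0--- ←essential
  m7: 0--- ←essential
  m9: --01,-0-1
  m11: -0-1,-01-
  m13: --01 ←essential
Essential: --01, 0---

2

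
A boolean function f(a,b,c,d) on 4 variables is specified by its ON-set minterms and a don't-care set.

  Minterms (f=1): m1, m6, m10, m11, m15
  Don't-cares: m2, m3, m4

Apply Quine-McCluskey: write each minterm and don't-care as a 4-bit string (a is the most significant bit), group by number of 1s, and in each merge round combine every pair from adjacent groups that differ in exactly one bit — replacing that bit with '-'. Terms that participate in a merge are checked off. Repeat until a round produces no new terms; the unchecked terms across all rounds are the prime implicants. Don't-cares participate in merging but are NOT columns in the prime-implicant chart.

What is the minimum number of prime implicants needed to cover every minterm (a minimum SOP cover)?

4

size-2^0 implicants → 0001(✓)  0010(✓)  0011(✓)  0100(✓)  0110(✓)  1010(✓)  1011(✓)  1111(✓)
size-2^1 implicants → -010(✓)  -011(✓)  0-10  00-1  001-(✓)  01-0  1-11  101-(✓)
size-2^2 implicants → -01-
Unchecked terms (primes): -01-, 0-10, 00-1, 01-0, 1-11
Minterm coverage:
  m1 ⊆ 00-1 [E]
  m6 ⊆ 0-10,01-0
  m10 ⊆ -01- [E]
  m11 ⊆ -01-,1-11
  m15 ⊆ 1-11 [E]
E = {-01-, 00-1, 1-11}
Petrick residual → 0-10
Cover = b'c + a'cd' + a'b'd + acd  |cover|=4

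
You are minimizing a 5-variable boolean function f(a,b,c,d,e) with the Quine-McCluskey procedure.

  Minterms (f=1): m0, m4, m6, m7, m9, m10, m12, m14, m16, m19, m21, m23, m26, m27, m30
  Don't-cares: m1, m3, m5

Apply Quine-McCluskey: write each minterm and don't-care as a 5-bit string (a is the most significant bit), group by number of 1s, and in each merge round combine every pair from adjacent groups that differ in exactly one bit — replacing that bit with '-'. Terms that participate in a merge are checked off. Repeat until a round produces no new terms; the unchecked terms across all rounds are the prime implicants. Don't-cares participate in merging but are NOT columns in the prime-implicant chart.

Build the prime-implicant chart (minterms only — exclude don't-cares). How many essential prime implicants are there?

5

[col 0] 00000*, 00001*, 00011*, 00100*, 00101*, 00110*, 00111*, 01001*, 01010*, 01100*, 01110*, 10000*, 10011*, 10101*, 10111*, 11010*, 11011*, 11110*
[col 1] -0000, -0011*, -0101*, -0111*, -1010*, -1110*, 0-001, 0-100*, 0-110*, 00-00*, 00-01*, 00-11*, 000-1*, 0000-*, 001-0*, 001-1*, 0010-*, 0011-*, 01-10*, 011-0*, 1-011, 10-11*, 101-1*, 11-10*, 1101-
[col 2] -0-11, -01-1, -1-10, 0-1-0, 00--1, 00-0-, 001--
Prime implicants: -0-11, -0000, -01-1, -1-10, 0-001, 0-1-0, 00--1, 00-0-, 001--, 1-011, 1101-
PI chart (minterm → PIs covering it):
  0 | -0000,00-0-
  4 | 0-1-0,00-0-,001--
  6 | 0-1-0,001--
  7 | -0-11,-01-1,00--1,001--
  9 | 0-001  (sole → essential)
  10 | -1-10  (sole → essential)
  12 | 0-1-0  (sole → essential)
  14 | -1-10,0-1-0
  16 | -0000  (sole → essential)
  19 | -0-11,1-011
  21 | -01-1  (sole → essential)
  23 | -0-11,-01-1
  26 | -1-10,1101-
  27 | 1-011,1101-
  30 | -1-10  (sole → essential)
Essential prime implicants: -0000, -01-1, -1-10, 0-001, 0-1-0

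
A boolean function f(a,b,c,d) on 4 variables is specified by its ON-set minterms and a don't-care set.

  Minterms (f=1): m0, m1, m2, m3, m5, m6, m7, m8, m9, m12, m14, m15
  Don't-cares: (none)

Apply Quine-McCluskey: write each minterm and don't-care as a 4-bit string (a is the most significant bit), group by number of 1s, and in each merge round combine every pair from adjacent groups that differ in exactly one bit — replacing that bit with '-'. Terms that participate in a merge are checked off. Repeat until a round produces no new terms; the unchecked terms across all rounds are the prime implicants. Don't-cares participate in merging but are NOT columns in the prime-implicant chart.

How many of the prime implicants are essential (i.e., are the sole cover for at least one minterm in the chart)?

3

size-2^0 implicants → 0000(✓)  0001(✓)  0010(✓)  0011(✓)  0101(✓)  0110(✓)  0111(✓)  1000(✓)  1001(✓)  1100(✓)  1110(✓)  1111(✓)
size-2^1 implicants → -000(✓)  -001(✓)  -110(✓)  -111(✓)  0-01(✓)  0-10(✓)  0-11(✓)  00-0(✓)  00-1(✓)  000-(✓)  001-(✓)  01-1(✓)  011-(✓)  1-00  100-(✓)  11-0  111-(✓)
size-2^2 implicants → -00-  -11-  0--1  0-1-  00--
Unchecked terms (primes): -00-, -11-, 0--1, 0-1-, 00--, 1-00, 11-0
Minterm coverage:
  m0 ⊆ -00-,00--
  m1 ⊆ -00-,0--1,00--
  m2 ⊆ 0-1-,00--
  m3 ⊆ 0--1,0-1-,00--
  m5 ⊆ 0--1 [E]
  m6 ⊆ -11-,0-1-
  m7 ⊆ -11-,0--1,0-1-
  m8 ⊆ -00-,1-00
  m9 ⊆ -00- [E]
  m12 ⊆ 1-00,11-0
  m14 ⊆ -11-,11-0
  m15 ⊆ -11- [E]
E = {-00-, -11-, 0--1}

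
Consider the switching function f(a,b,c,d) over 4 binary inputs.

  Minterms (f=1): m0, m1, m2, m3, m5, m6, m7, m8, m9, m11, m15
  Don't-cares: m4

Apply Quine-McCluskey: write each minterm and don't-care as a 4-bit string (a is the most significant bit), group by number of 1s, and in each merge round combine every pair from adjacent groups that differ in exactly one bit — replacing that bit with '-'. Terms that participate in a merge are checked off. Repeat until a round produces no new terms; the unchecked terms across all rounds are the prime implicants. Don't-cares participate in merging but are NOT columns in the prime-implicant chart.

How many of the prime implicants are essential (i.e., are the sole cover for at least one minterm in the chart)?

Round 0: 0000✓ 0001✓ 0010✓ 0011✓ 0100✓ 0101✓ 0110✓ 0111✓ 1000✓ 1001✓ 1011✓ 1111✓
Round 1: -000✓ -001✓ -011✓ -111✓ 0-00✓ 0-01✓ 0-10✓ 0-11✓ 00-0✓ 00-1✓ 000-✓ 001-✓ 01-0✓ 01-1✓ 010-✓ 011-✓ 1-11✓ 10-1✓ 100-✓
Round 2: --11 -0-1 -00- 0--0✓ 0--1✓ 0-0-✓ 0-1-✓ 00--✓ 01--✓
Round 3: 0---
PIs = {--11, -0-1, -00-, 0---}
Coverage chart:
  m0: -00-,0---
  m1: -0-1,-00-,0---
  m2: 0--- ←essential
  m3: --11,-0-1,0---
  m5: 0--- ←essential
  m6: 0--- ←essential
  m7: --11,0---
  m8: -00- ←essential
  m9: -0-1,-00-
  m11: --11,-0-1
  m15: --11 ←essential
Essential: --11, -00-, 0---

3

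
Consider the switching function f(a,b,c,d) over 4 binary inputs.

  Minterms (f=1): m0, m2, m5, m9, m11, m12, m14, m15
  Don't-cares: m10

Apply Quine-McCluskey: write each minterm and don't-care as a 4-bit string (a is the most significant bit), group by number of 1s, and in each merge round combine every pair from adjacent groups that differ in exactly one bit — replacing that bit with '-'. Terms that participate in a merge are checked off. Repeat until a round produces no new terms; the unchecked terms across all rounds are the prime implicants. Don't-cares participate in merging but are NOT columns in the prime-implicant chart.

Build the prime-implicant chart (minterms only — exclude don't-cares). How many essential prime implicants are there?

[col 0] 0000*, 0010*, 0101, 1001*, 1010*, 1011*, 1100*, 1110*, 1111*
[col 1] -010, 00-0, 1-10*, 1-11*, 10-1, 101-*, 11-0, 111-*
[col 2] 1-1-
Prime implicants: -010, 00-0, 0101, 1-1-, 10-1, 11-0
PI chart (minterm → PIs covering it):
  0 | 00-0  (sole → essential)
  2 | -010,00-0
  5 | 0101  (sole → essential)
  9 | 10-1  (sole → essential)
  11 | 1-1-,10-1
  12 | 11-0  (sole → essential)
  14 | 1-1-,11-0
  15 | 1-1-  (sole → essential)
Essential prime implicants: 00-0, 0101, 1-1-, 10-1, 11-0

5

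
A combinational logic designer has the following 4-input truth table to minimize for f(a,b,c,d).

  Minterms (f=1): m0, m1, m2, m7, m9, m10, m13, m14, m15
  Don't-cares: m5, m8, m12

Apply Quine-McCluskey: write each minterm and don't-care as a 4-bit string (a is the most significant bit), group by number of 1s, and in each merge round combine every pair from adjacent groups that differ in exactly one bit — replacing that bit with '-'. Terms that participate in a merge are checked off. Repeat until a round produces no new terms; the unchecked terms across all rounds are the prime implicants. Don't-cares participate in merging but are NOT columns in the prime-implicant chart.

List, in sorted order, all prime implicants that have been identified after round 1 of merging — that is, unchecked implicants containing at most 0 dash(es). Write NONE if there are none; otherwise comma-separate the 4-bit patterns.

Round 0: 0000✓ 0001✓ 0010✓ 0101✓ 0111✓ 1000✓ 1001✓ 1010✓ 1100✓ 1101✓ 1110✓ 1111✓
Round 1: -000✓ -001✓ -010✓ -101✓ -111✓ 0-01✓ 00-0✓ 000-✓ 01-1✓ 1-00✓ 1-01✓ 1-10✓ 10-0✓ 100-✓ 11-0✓ 11-1✓ 110-✓ 111-✓
Round 2: --01 -0-0 -00- -1-1 1--0 1-0- 11--
PIs = {--01, -0-0, -00-, -1-1, 1--0, 1-0-, 11--}

NONE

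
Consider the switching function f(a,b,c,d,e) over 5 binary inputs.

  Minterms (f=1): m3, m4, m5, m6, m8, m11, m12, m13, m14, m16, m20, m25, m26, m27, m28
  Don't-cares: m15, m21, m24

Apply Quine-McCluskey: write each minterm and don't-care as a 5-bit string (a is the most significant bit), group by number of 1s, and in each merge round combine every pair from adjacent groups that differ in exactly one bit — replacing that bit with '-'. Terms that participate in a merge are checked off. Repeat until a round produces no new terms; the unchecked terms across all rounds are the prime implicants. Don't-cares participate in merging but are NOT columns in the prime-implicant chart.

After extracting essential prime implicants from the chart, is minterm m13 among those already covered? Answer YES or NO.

NO

[col 0] 00011*, 00100*, 00101*, 00110*, 01000*, 01011*, 01100*, 01101*, 01110*, 01111*, 10000*, 10100*, 10101*, 11000*, 11001*, 11010*, 11011*, 11100*
[col 1] -0100*, -0101*, -1000*, -1011, -1100*, 0-011, 0-100*, 0-101*, 0-110*, 001-0*, 0010-*, 01-00*, 01-11, 011-0*, 011-1*, 0110-*, 0111-*, 1-000*, 1-100*, 10-00*, 1010-*, 11-00*, 110-0*, 110-1*, 1100-*, 1101-*
[col 2] --100, -010-, -1-00, 0-1-0, 0-10-, 011--, 1--00, 110--
Prime implicants: --100, -010-, -1-00, -1011, 0-011, 0-1-0, 0-10-, 01-11, 011--, 1--00, 110--
PI chart (minterm → PIs covering it):
  3 | 0-011  (sole → essential)
  4 | --100,-010-,0-1-0,0-10-
  5 | -010-,0-10-
  6 | 0-1-0  (sole → essential)
  8 | -1-00  (sole → essential)
  11 | -1011,0-011,01-11
  12 | --100,-1-00,0-1-0,0-10-,011--
  13 | 0-10-,011--
  14 | 0-1-0,011--
  16 | 1--00  (sole → essential)
  20 | --100,-010-,1--00
  25 | 110--  (sole → essential)
  26 | 110--  (sole → essential)
  27 | -1011,110--
  28 | --100,-1-00,1--00
Essential prime implicants: -1-00, 0-011, 0-1-0, 1--00, 110--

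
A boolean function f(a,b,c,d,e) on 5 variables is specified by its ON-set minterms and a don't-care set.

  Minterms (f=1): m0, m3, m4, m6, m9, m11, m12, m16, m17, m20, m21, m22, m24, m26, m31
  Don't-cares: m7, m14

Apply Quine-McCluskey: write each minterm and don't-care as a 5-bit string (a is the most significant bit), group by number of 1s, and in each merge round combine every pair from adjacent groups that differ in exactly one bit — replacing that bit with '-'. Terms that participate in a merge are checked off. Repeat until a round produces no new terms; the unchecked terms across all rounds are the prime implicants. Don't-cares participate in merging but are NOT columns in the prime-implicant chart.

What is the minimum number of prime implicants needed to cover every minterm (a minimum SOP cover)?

8

Round 0: 00000✓ 00011✓ 00100✓ 00110✓ 00111✓ 01001✓ 01011✓ 01100✓ 01110✓ 10000✓ 10001✓ 10100✓ 10101✓ 10110✓ 11000✓ 11010✓ 11111
Round 1: -0000✓ -0100✓ -0110✓ 0-011 0-100✓ 0-110✓ 00-00✓ 00-11 001-0✓ 0011- 010-1 011-0✓ 1-000 10-00✓ 10-01✓ 1000-✓ 101-0✓ 1010-✓ 110-0
Round 2: -0-00 -01-0 0-1-0 10-0-
PIs = {-0-00, -01-0, 0-011, 0-1-0, 00-11, 0011-, 010-1, 1-000, 10-0-, 110-0, 11111}
Coverage chart:
  m0: -0-00 ←essential
  m3: 0-011,00-11
  m4: -0-00,-01-0,0-1-0
  m6: -01-0,0-1-0,0011-
  m9: 010-1 ←essential
  m11: 0-011,010-1
  m12: 0-1-0 ←essential
  m16: -0-00,1-000,10-0-
  m17: 10-0- ←essential
  m20: -0-00,-01-0,10-0-
  m21: 10-0- ←essential
  m22: -01-0 ←essential
  m24: 1-000,110-0
  m26: 110-0 ←essential
  m31: 11111 ←essential
Essential: -0-00, -01-0, 0-1-0, 010-1, 10-0-, 110-0, 11111
Petrick residual → 0-011
Min cover (8 terms): b'd'e' + b'ce' + a'c'de + a'ce' + a'bc'e + ab'd' + abc'e' + abcde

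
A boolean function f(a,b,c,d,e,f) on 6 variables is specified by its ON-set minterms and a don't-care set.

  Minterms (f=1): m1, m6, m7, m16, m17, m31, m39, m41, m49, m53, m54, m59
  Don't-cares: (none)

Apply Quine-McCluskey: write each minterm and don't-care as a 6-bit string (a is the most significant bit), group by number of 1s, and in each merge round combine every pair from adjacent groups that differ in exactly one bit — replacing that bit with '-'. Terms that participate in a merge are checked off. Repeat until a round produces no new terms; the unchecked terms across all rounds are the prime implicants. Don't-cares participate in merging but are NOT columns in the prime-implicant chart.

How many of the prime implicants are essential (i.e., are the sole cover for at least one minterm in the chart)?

9

Round 0: 000001✓ 000110✓ 000111✓ 010000✓ 010001✓ 011111 100111✓ 101001 110001✓ 110101✓ 110110 111011
Round 1: -00111 -10001 0-0001 00011- 01000- 110-01
PIs = {-00111, -10001, 0-0001, 00011-, 01000-, 011111, 101001, 110-01, 110110, 111011}
Coverage chart:
  m1: 0-0001 ←essential
  m6: 00011- ←essential
  m7: -00111,00011-
  m16: 01000- ←essential
  m17: -10001,0-0001,01000-
  m31: 011111 ←essential
  m39: -00111 ←essential
  m41: 101001 ←essential
  m49: -10001,110-01
  m53: 110-01 ←essential
  m54: 110110 ←essential
  m59: 111011 ←essential
Essential: -00111, 0-0001, 00011-, 01000-, 011111, 101001, 110-01, 110110, 111011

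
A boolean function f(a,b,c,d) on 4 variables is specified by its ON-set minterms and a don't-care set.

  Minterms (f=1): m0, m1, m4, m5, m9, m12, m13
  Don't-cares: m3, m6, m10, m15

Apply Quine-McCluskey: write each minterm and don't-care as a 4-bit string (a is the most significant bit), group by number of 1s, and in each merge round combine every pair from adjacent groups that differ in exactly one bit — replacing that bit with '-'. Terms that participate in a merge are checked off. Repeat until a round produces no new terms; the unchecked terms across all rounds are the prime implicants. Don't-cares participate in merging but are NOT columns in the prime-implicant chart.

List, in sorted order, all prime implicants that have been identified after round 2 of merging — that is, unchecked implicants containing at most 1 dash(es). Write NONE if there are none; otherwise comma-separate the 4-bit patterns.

00-1, 01-0, 1010, 11-1

size-2^0 implicants → 0000(✓)  0001(✓)  0011(✓)  0100(✓)  0101(✓)  0110(✓)  1001(✓)  1010  1100(✓)  1101(✓)  1111(✓)
size-2^1 implicants → -001(✓)  -100(✓)  -101(✓)  0-00(✓)  0-01(✓)  00-1  000-(✓)  01-0  010-(✓)  1-01(✓)  11-1  110-(✓)
size-2^2 implicants → --01  -10-  0-0-
Unchecked terms (primes): --01, -10-, 0-0-, 00-1, 01-0, 1010, 11-1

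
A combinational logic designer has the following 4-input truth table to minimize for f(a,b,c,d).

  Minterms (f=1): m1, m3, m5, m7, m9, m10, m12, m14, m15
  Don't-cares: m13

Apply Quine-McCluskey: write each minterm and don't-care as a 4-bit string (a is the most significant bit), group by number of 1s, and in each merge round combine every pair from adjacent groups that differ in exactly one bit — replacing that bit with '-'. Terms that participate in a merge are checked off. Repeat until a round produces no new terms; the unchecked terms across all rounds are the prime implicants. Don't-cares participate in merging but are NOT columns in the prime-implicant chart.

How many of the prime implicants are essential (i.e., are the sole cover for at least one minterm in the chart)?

4

size-2^0 implicants → 0001(✓)  0011(✓)  0101(✓)  0111(✓)  1001(✓)  1010(✓)  1100(✓)  1101(✓)  1110(✓)  1111(✓)
size-2^1 implicants → -001(✓)  -101(✓)  -111(✓)  0-01(✓)  0-11(✓)  00-1(✓)  01-1(✓)  1-01(✓)  1-10  11-0(✓)  11-1(✓)  110-(✓)  111-(✓)
size-2^2 implicants → --01  -1-1  0--1  11--
Unchecked terms (primes): --01, -1-1, 0--1, 1-10, 11--
Minterm coverage:
  m1 ⊆ --01,0--1
  m3 ⊆ 0--1 [E]
  m5 ⊆ --01,-1-1,0--1
  m7 ⊆ -1-1,0--1
  m9 ⊆ --01 [E]
  m10 ⊆ 1-10 [E]
  m12 ⊆ 11-- [E]
  m14 ⊆ 1-10,11--
  m15 ⊆ -1-1,11--
E = {--01, 0--1, 1-10, 11--}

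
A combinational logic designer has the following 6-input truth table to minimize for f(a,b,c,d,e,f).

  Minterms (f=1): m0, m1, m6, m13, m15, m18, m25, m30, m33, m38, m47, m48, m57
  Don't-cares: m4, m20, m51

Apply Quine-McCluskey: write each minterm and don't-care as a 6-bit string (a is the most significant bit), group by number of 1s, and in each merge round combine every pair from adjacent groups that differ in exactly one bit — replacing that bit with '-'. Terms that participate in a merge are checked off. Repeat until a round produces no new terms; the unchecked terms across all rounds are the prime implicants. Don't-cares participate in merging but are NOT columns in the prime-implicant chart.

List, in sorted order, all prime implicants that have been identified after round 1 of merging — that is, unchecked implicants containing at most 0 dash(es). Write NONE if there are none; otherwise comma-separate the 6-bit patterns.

010010, 011110, 110000, 110011

size-2^0 implicants → 000000(✓)  000001(✓)  000100(✓)  000110(✓)  001101(✓)  001111(✓)  010010  010100(✓)  011001(✓)  011110  100001(✓)  100110(✓)  101111(✓)  110000  110011  111001(✓)
size-2^1 implicants → -00001  -00110  -01111  -11001  0-0100  000-00  00000-  0001-0  0011-1
Unchecked terms (primes): -00001, -00110, -01111, -11001, 0-0100, 000-00, 00000-, 0001-0, 0011-1, 010010, 011110, 110000, 110011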